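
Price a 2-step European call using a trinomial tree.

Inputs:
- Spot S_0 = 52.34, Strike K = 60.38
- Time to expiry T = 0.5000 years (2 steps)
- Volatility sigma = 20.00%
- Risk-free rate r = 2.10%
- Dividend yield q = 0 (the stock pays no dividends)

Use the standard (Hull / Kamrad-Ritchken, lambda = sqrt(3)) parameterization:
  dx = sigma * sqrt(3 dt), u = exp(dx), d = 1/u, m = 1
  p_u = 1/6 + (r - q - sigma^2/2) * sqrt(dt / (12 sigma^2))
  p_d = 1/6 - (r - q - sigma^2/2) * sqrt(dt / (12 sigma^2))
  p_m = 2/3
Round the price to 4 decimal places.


Answer: Price = V(0,0) = 0.7882

Derivation:
dt = T/N = 0.250000; dx = sigma*sqrt(3*dt) = 0.173205
u = exp(dx) = 1.189110; d = 1/u = 0.840965
p_u = 0.167388, p_m = 0.666667, p_d = 0.165945
Discount per step: exp(-r*dt) = 0.994764
Stock lattice S(k, j) with j the centered position index:
  k=0: S(0,+0) = 52.3400
  k=1: S(1,-1) = 44.0161; S(1,+0) = 52.3400; S(1,+1) = 62.2380
  k=2: S(2,-2) = 37.0160; S(2,-1) = 44.0161; S(2,+0) = 52.3400; S(2,+1) = 62.2380; S(2,+2) = 74.0078
Terminal payoffs V(N, j) = max(S_T - K, 0):
  V(2,-2) = 0.000000; V(2,-1) = 0.000000; V(2,+0) = 0.000000; V(2,+1) = 1.858014; V(2,+2) = 13.627842
Backward induction: V(k, j) = exp(-r*dt) * [p_u * V(k+1, j+1) + p_m * V(k+1, j) + p_d * V(k+1, j-1)]
  V(1,-1) = exp(-r*dt) * [p_u*0.000000 + p_m*0.000000 + p_d*0.000000] = 0.000000
  V(1,+0) = exp(-r*dt) * [p_u*1.858014 + p_m*0.000000 + p_d*0.000000] = 0.309381
  V(1,+1) = exp(-r*dt) * [p_u*13.627842 + p_m*1.858014 + p_d*0.000000] = 3.501388
  V(0,+0) = exp(-r*dt) * [p_u*3.501388 + p_m*0.309381 + p_d*0.000000] = 0.788197


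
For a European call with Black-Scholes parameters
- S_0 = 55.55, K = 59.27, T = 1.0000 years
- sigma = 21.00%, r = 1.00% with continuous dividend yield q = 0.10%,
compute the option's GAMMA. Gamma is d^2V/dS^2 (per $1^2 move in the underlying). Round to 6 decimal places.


Answer: Gamma = 0.033725

Derivation:
d1 = -0.1608083796; d2 = -0.3708083796
phi(d1) = 0.3938172930; exp(-qT) = 0.9990004998; exp(-rT) = 0.9900498337
Gamma = exp(-qT) * phi(d1) / (S * sigma * sqrt(T)) = 0.9990004998 * 0.3938172930 / (55.5500 * 0.2100 * 1.0000000000) = 0.033725


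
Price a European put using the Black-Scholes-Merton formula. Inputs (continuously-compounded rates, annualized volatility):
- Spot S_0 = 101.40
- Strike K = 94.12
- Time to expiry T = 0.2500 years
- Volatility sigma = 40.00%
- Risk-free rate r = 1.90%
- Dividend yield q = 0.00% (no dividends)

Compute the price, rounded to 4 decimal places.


d1 = (ln(S/K) + (r - q + 0.5*sigma^2) * T) / (sigma * sqrt(T)) = 0.49626264
d2 = d1 - sigma * sqrt(T) = 0.29626264
exp(-rT) = 0.99526126; exp(-qT) = 1.00000000
P = K * exp(-rT) * N(-d2) - S_0 * exp(-qT) * N(-d1)
N(-d1) = 0.30985456; N(-d2) = 0.38351476
P = 94.1200 * 0.99526126 * 0.38351476 - 101.4000 * 1.00000000 * 0.30985456 = 4.5061

Answer: Price = 4.5061


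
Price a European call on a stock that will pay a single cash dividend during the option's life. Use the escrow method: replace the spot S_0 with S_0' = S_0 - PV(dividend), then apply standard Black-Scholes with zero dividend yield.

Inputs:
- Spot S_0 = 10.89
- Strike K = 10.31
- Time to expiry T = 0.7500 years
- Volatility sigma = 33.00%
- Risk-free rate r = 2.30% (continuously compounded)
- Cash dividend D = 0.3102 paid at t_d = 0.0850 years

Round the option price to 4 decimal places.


PV(D) = D * exp(-r * t_d) = 0.3102 * 0.99804691 = 0.30959415
S_0' = S_0 - PV(D) = 10.8900 - 0.30959415 = 10.58040585
d1 = (ln(S_0'/K) + (r + sigma^2/2)*T) / (sigma*sqrt(T)) = 0.29384325
d2 = d1 - sigma*sqrt(T) = 0.00805487
exp(-rT) = 0.98289793
N(d1) = 0.61556116; N(d2) = 0.50321339
C = S_0' * N(d1) - K * exp(-rT) * N(d2) = 10.58040585 * 0.61556116 - 10.3100 * 0.98289793 * 0.50321339 = 1.4135

Answer: Price = 1.4135


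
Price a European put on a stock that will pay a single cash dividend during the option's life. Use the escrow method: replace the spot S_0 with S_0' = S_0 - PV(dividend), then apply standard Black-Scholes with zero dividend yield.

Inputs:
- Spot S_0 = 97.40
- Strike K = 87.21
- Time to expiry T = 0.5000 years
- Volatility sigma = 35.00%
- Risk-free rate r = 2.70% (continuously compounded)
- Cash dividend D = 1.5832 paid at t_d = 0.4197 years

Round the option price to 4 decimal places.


Answer: Price = 4.8899

Derivation:
PV(D) = D * exp(-r * t_d) = 1.5832 * 0.98873206 = 1.56536060
S_0' = S_0 - PV(D) = 97.4000 - 1.56536060 = 95.83463940
d1 = (ln(S_0'/K) + (r + sigma^2/2)*T) / (sigma*sqrt(T)) = 0.55934246
d2 = d1 - sigma*sqrt(T) = 0.31185509
exp(-rT) = 0.98659072
N(-d1) = 0.28796401; N(-d2) = 0.37757533
P = K * exp(-rT) * N(-d2) - S_0' * N(-d1) = 87.2100 * 0.98659072 * 0.37757533 - 95.83463940 * 0.28796401 = 4.8899


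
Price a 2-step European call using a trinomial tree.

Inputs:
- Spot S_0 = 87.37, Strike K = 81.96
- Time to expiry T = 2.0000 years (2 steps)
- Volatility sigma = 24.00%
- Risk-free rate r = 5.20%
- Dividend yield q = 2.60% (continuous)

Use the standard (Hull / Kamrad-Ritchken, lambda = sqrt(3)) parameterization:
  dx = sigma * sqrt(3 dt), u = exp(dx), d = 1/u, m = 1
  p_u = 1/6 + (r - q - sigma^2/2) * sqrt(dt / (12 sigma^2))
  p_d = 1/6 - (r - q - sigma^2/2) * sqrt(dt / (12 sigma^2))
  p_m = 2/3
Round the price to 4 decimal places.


dt = T/N = 1.000000; dx = sigma*sqrt(3*dt) = 0.415692
u = exp(dx) = 1.515419; d = 1/u = 0.659883
p_u = 0.163299, p_m = 0.666667, p_d = 0.170035
Discount per step: exp(-r*dt) = 0.949329
Stock lattice S(k, j) with j the centered position index:
  k=0: S(0,+0) = 87.3700
  k=1: S(1,-1) = 57.6540; S(1,+0) = 87.3700; S(1,+1) = 132.4022
  k=2: S(2,-2) = 38.0449; S(2,-1) = 57.6540; S(2,+0) = 87.3700; S(2,+1) = 132.4022; S(2,+2) = 200.6448
Terminal payoffs V(N, j) = max(S_T - K, 0):
  V(2,-2) = 0.000000; V(2,-1) = 0.000000; V(2,+0) = 5.410000; V(2,+1) = 50.442188; V(2,+2) = 118.684836
Backward induction: V(k, j) = exp(-r*dt) * [p_u * V(k+1, j+1) + p_m * V(k+1, j) + p_d * V(k+1, j-1)]
  V(1,-1) = exp(-r*dt) * [p_u*5.410000 + p_m*0.000000 + p_d*0.000000] = 0.838681
  V(1,+0) = exp(-r*dt) * [p_u*50.442188 + p_m*5.410000 + p_d*0.000000] = 11.243675
  V(1,+1) = exp(-r*dt) * [p_u*118.684836 + p_m*50.442188 + p_d*5.410000] = 51.196454
  V(0,+0) = exp(-r*dt) * [p_u*51.196454 + p_m*11.243675 + p_d*0.838681] = 15.188035

Answer: Price = V(0,0) = 15.1880


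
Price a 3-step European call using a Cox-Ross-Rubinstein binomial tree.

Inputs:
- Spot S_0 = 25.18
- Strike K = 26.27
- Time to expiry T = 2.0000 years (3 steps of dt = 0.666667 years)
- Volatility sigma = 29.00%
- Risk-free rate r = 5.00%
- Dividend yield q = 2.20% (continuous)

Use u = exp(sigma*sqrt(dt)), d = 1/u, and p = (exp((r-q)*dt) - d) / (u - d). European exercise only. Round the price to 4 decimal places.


dt = T/N = 0.666667
u = exp(sigma*sqrt(dt)) = 1.267167; d = 1/u = 0.789162
p = (exp((r-q)*dt) - d) / (u - d) = 0.480497
Discount per step: exp(-r*dt) = 0.967216
Stock lattice S(k, i) with i counting down-moves:
  k=0: S(0,0) = 25.1800
  k=1: S(1,0) = 31.9073; S(1,1) = 19.8711
  k=2: S(2,0) = 40.4319; S(2,1) = 25.1800; S(2,2) = 15.6815
  k=3: S(3,0) = 51.2339; S(3,1) = 31.9073; S(3,2) = 19.8711; S(3,3) = 12.3752
Terminal payoffs V(N, i) = max(S_T - K, 0):
  V(3,0) = 24.963932; V(3,1) = 5.637275; V(3,2) = 0.000000; V(3,3) = 0.000000
Backward induction: V(k, i) = exp(-r*dt) * [p * V(k+1, i) + (1-p) * V(k+1, i+1)].
  V(2,0) = exp(-r*dt) * [p*24.963932 + (1-p)*5.637275] = 14.434418
  V(2,1) = exp(-r*dt) * [p*5.637275 + (1-p)*0.000000] = 2.619892
  V(2,2) = exp(-r*dt) * [p*0.000000 + (1-p)*0.000000] = 0.000000
  V(1,0) = exp(-r*dt) * [p*14.434418 + (1-p)*2.619892] = 8.024736
  V(1,1) = exp(-r*dt) * [p*2.619892 + (1-p)*0.000000] = 1.217580
  V(0,0) = exp(-r*dt) * [p*8.024736 + (1-p)*1.217580] = 4.341250

Answer: Price = V(0,0) = 4.3413


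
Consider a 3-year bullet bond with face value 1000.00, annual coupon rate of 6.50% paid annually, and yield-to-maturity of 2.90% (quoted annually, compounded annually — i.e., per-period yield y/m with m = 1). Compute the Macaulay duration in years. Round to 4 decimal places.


Answer: Macaulay duration = 2.8297 years

Derivation:
Coupon per period c = face * coupon_rate / m = 65.000000
Periods per year m = 1; per-period yield y/m = 0.029000
Number of cashflows N = 3
Cashflows (t years, CF_t, discount factor 1/(1+y/m)^(m*t), PV):
  t = 1.0000: CF_t = 65.000000, DF = 0.971817, PV = 63.168124
  t = 2.0000: CF_t = 65.000000, DF = 0.944429, PV = 61.387876
  t = 3.0000: CF_t = 1065.000000, DF = 0.917812, PV = 977.470104
Price P = sum_t PV_t = 1102.026105
Macaulay numerator sum_t t * PV_t:
  t * PV_t at t = 1.0000: 63.168124
  t * PV_t at t = 2.0000: 122.775752
  t * PV_t at t = 3.0000: 2932.410313
Macaulay duration D = (sum_t t * PV_t) / P = 3118.354189 / 1102.026105 = 2.829655


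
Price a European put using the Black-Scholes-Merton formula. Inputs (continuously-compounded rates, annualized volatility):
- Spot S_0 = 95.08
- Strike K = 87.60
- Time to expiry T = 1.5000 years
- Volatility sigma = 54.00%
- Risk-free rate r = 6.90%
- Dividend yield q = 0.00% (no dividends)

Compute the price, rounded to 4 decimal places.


Answer: Price = 15.3511

Derivation:
d1 = (ln(S/K) + (r - q + 0.5*sigma^2) * T) / (sigma * sqrt(T)) = 0.61106853
d2 = d1 - sigma * sqrt(T) = -0.05029370
exp(-rT) = 0.90167602; exp(-qT) = 1.00000000
P = K * exp(-rT) * N(-d2) - S_0 * exp(-qT) * N(-d1)
N(-d1) = 0.27057711; N(-d2) = 0.52005583
P = 87.6000 * 0.90167602 * 0.52005583 - 95.0800 * 1.00000000 * 0.27057711 = 15.3511


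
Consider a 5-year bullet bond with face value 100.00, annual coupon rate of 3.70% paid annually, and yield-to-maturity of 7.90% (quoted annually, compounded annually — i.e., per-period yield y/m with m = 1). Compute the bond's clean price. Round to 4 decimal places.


Answer: Price = 83.1863

Derivation:
Coupon per period c = face * coupon_rate / m = 3.700000
Periods per year m = 1; per-period yield y/m = 0.079000
Number of cashflows N = 5
Cashflows (t years, CF_t, discount factor 1/(1+y/m)^(m*t), PV):
  t = 1.0000: CF_t = 3.700000, DF = 0.926784, PV = 3.429101
  t = 2.0000: CF_t = 3.700000, DF = 0.858929, PV = 3.178036
  t = 3.0000: CF_t = 3.700000, DF = 0.796041, PV = 2.945353
  t = 4.0000: CF_t = 3.700000, DF = 0.737758, PV = 2.729706
  t = 5.0000: CF_t = 103.700000, DF = 0.683743, PV = 70.904130
Price P = sum_t PV_t = 83.186327


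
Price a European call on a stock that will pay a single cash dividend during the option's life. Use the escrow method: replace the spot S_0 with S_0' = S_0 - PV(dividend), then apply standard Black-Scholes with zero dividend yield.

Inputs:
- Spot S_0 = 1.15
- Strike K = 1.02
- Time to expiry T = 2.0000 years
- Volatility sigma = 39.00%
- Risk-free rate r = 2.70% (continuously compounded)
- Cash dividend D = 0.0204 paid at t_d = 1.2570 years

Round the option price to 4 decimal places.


PV(D) = D * exp(-r * t_d) = 0.0204 * 0.96663047 = 0.01971926
S_0' = S_0 - PV(D) = 1.1500 - 0.01971926 = 1.13028074
d1 = (ln(S_0'/K) + (r + sigma^2/2)*T) / (sigma*sqrt(T)) = 0.55981719
d2 = d1 - sigma*sqrt(T) = 0.00827390
exp(-rT) = 0.94743211
N(d1) = 0.71219793; N(d2) = 0.50330077
C = S_0' * N(d1) - K * exp(-rT) * N(d2) = 1.13028074 * 0.71219793 - 1.0200 * 0.94743211 * 0.50330077 = 0.3186

Answer: Price = 0.3186


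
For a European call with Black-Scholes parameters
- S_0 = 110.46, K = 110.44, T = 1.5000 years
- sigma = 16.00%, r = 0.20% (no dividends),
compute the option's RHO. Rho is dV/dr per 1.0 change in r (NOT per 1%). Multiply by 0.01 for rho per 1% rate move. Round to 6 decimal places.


Answer: Rho = 77.201551

Derivation:
d1 = 0.1142129574; d2 = -0.0817462220
phi(d1) = 0.3963487264; exp(-qT) = 1.0000000000; exp(-rT) = 0.9970044955
N(d2) = 0.4674242607
Rho = K*T*exp(-rT)*N(d2) = 110.4400 * 1.5000 * 0.9970044955 * 0.4674242607 = 77.201551


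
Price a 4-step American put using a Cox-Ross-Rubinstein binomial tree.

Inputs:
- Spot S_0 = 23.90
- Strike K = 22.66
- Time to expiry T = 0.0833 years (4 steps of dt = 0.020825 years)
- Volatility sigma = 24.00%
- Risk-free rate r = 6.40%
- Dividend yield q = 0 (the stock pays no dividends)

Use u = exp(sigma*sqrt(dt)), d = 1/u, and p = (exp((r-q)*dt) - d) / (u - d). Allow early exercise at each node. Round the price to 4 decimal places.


Answer: Price = V(0,0) = 0.1948

Derivation:
dt = T/N = 0.020825
u = exp(sigma*sqrt(dt)) = 1.035241; d = 1/u = 0.965959
p = (exp((r-q)*dt) - d) / (u - d) = 0.510592
Discount per step: exp(-r*dt) = 0.998668
Stock lattice S(k, i) with i counting down-moves:
  k=0: S(0,0) = 23.9000
  k=1: S(1,0) = 24.7423; S(1,1) = 23.0864
  k=2: S(2,0) = 25.6142; S(2,1) = 23.9000; S(2,2) = 22.3005
  k=3: S(3,0) = 26.5169; S(3,1) = 24.7423; S(3,2) = 23.0864; S(3,3) = 21.5414
  k=4: S(4,0) = 27.4513; S(4,1) = 25.6142; S(4,2) = 23.9000; S(4,3) = 22.3005; S(4,4) = 20.8081
Terminal payoffs V(N, i) = max(K - S_T, 0):
  V(4,0) = 0.000000; V(4,1) = 0.000000; V(4,2) = 0.000000; V(4,3) = 0.359474; V(4,4) = 1.851905
Backward induction: V(k, i) = exp(-r*dt) * [p * V(k+1, i) + (1-p) * V(k+1, i+1)]; then take max(V_cont, immediate exercise) for American.
  V(3,0) = exp(-r*dt) * [p*0.000000 + (1-p)*0.000000] = 0.000000; exercise = 0.000000; V(3,0) = max -> 0.000000
  V(3,1) = exp(-r*dt) * [p*0.000000 + (1-p)*0.000000] = 0.000000; exercise = 0.000000; V(3,1) = max -> 0.000000
  V(3,2) = exp(-r*dt) * [p*0.000000 + (1-p)*0.359474] = 0.175695; exercise = 0.000000; V(3,2) = max -> 0.175695
  V(3,3) = exp(-r*dt) * [p*0.359474 + (1-p)*1.851905] = 1.088429; exercise = 1.118610; V(3,3) = max -> 1.118610
  V(2,0) = exp(-r*dt) * [p*0.000000 + (1-p)*0.000000] = 0.000000; exercise = 0.000000; V(2,0) = max -> 0.000000
  V(2,1) = exp(-r*dt) * [p*0.000000 + (1-p)*0.175695] = 0.085872; exercise = 0.000000; V(2,1) = max -> 0.085872
  V(2,2) = exp(-r*dt) * [p*0.175695 + (1-p)*1.118610] = 0.636316; exercise = 0.359474; V(2,2) = max -> 0.636316
  V(1,0) = exp(-r*dt) * [p*0.000000 + (1-p)*0.085872] = 0.041970; exercise = 0.000000; V(1,0) = max -> 0.041970
  V(1,1) = exp(-r*dt) * [p*0.085872 + (1-p)*0.636316] = 0.354790; exercise = 0.000000; V(1,1) = max -> 0.354790
  V(0,0) = exp(-r*dt) * [p*0.041970 + (1-p)*0.354790] = 0.194807; exercise = 0.000000; V(0,0) = max -> 0.194807


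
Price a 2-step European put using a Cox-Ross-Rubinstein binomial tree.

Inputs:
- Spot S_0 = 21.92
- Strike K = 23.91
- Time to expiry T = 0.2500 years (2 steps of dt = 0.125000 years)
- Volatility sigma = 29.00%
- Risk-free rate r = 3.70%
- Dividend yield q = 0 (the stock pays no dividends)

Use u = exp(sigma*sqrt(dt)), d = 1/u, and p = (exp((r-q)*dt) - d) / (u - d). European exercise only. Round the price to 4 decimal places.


Answer: Price = V(0,0) = 2.5037

Derivation:
dt = T/N = 0.125000
u = exp(sigma*sqrt(dt)) = 1.107971; d = 1/u = 0.902551
p = (exp((r-q)*dt) - d) / (u - d) = 0.496957
Discount per step: exp(-r*dt) = 0.995386
Stock lattice S(k, i) with i counting down-moves:
  k=0: S(0,0) = 21.9200
  k=1: S(1,0) = 24.2867; S(1,1) = 19.7839
  k=2: S(2,0) = 26.9090; S(2,1) = 21.9200; S(2,2) = 17.8560
Terminal payoffs V(N, i) = max(K - S_T, 0):
  V(2,0) = 0.000000; V(2,1) = 1.990000; V(2,2) = 6.054019
Backward induction: V(k, i) = exp(-r*dt) * [p * V(k+1, i) + (1-p) * V(k+1, i+1)].
  V(1,0) = exp(-r*dt) * [p*0.000000 + (1-p)*1.990000] = 0.996437
  V(1,1) = exp(-r*dt) * [p*1.990000 + (1-p)*6.054019] = 4.015762
  V(0,0) = exp(-r*dt) * [p*0.996437 + (1-p)*4.015762] = 2.503681


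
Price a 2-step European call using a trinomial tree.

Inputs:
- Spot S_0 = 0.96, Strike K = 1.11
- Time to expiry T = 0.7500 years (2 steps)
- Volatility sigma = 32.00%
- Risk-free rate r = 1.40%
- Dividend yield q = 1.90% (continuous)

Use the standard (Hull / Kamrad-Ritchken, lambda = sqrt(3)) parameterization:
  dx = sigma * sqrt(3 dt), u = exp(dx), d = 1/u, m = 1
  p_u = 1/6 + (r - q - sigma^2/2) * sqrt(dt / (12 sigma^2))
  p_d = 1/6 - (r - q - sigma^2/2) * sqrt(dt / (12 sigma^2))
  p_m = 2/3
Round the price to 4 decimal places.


Answer: Price = V(0,0) = 0.0568

Derivation:
dt = T/N = 0.375000; dx = sigma*sqrt(3*dt) = 0.339411
u = exp(dx) = 1.404121; d = 1/u = 0.712189
p_u = 0.135620, p_m = 0.666667, p_d = 0.197713
Discount per step: exp(-r*dt) = 0.994764
Stock lattice S(k, j) with j the centered position index:
  k=0: S(0,+0) = 0.9600
  k=1: S(1,-1) = 0.6837; S(1,+0) = 0.9600; S(1,+1) = 1.3480
  k=2: S(2,-2) = 0.4869; S(2,-1) = 0.6837; S(2,+0) = 0.9600; S(2,+1) = 1.3480; S(2,+2) = 1.8927
Terminal payoffs V(N, j) = max(S_T - K, 0):
  V(2,-2) = 0.000000; V(2,-1) = 0.000000; V(2,+0) = 0.000000; V(2,+1) = 0.237956; V(2,+2) = 0.782693
Backward induction: V(k, j) = exp(-r*dt) * [p_u * V(k+1, j+1) + p_m * V(k+1, j) + p_d * V(k+1, j-1)]
  V(1,-1) = exp(-r*dt) * [p_u*0.000000 + p_m*0.000000 + p_d*0.000000] = 0.000000
  V(1,+0) = exp(-r*dt) * [p_u*0.237956 + p_m*0.000000 + p_d*0.000000] = 0.032103
  V(1,+1) = exp(-r*dt) * [p_u*0.782693 + p_m*0.237956 + p_d*0.000000] = 0.263400
  V(0,+0) = exp(-r*dt) * [p_u*0.263400 + p_m*0.032103 + p_d*0.000000] = 0.056825


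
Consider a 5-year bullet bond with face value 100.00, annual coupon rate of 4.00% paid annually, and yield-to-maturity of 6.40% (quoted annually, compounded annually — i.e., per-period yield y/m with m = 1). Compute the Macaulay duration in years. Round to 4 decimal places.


Coupon per period c = face * coupon_rate / m = 4.000000
Periods per year m = 1; per-period yield y/m = 0.064000
Number of cashflows N = 5
Cashflows (t years, CF_t, discount factor 1/(1+y/m)^(m*t), PV):
  t = 1.0000: CF_t = 4.000000, DF = 0.939850, PV = 3.759398
  t = 2.0000: CF_t = 4.000000, DF = 0.883317, PV = 3.533269
  t = 3.0000: CF_t = 4.000000, DF = 0.830185, PV = 3.320742
  t = 4.0000: CF_t = 4.000000, DF = 0.780249, PV = 3.120998
  t = 5.0000: CF_t = 104.000000, DF = 0.733317, PV = 76.264987
Price P = sum_t PV_t = 89.999394
Macaulay numerator sum_t t * PV_t:
  t * PV_t at t = 1.0000: 3.759398
  t * PV_t at t = 2.0000: 7.066539
  t * PV_t at t = 3.0000: 9.962225
  t * PV_t at t = 4.0000: 12.483992
  t * PV_t at t = 5.0000: 381.324934
Macaulay duration D = (sum_t t * PV_t) / P = 414.597088 / 89.999394 = 4.606665

Answer: Macaulay duration = 4.6067 years


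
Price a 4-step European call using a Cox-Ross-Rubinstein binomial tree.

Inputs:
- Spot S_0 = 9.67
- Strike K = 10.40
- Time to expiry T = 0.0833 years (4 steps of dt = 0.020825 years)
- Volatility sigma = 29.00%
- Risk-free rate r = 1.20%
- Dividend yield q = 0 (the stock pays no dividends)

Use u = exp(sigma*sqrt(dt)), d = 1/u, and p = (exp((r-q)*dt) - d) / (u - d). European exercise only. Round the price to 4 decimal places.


dt = T/N = 0.020825
u = exp(sigma*sqrt(dt)) = 1.042738; d = 1/u = 0.959014
p = (exp((r-q)*dt) - d) / (u - d) = 0.492524
Discount per step: exp(-r*dt) = 0.999750
Stock lattice S(k, i) with i counting down-moves:
  k=0: S(0,0) = 9.6700
  k=1: S(1,0) = 10.0833; S(1,1) = 9.2737
  k=2: S(2,0) = 10.5142; S(2,1) = 9.6700; S(2,2) = 8.8936
  k=3: S(3,0) = 10.9636; S(3,1) = 10.0833; S(3,2) = 9.2737; S(3,3) = 8.5291
  k=4: S(4,0) = 11.4321; S(4,1) = 10.5142; S(4,2) = 9.6700; S(4,3) = 8.8936; S(4,4) = 8.1795
Terminal payoffs V(N, i) = max(S_T - K, 0):
  V(4,0) = 1.032114; V(4,1) = 0.114207; V(4,2) = 0.000000; V(4,3) = 0.000000; V(4,4) = 0.000000
Backward induction: V(k, i) = exp(-r*dt) * [p * V(k+1, i) + (1-p) * V(k+1, i+1)].
  V(3,0) = exp(-r*dt) * [p*1.032114 + (1-p)*0.114207] = 0.566157
  V(3,1) = exp(-r*dt) * [p*0.114207 + (1-p)*0.000000] = 0.056235
  V(3,2) = exp(-r*dt) * [p*0.000000 + (1-p)*0.000000] = 0.000000
  V(3,3) = exp(-r*dt) * [p*0.000000 + (1-p)*0.000000] = 0.000000
  V(2,0) = exp(-r*dt) * [p*0.566157 + (1-p)*0.056235] = 0.307307
  V(2,1) = exp(-r*dt) * [p*0.056235 + (1-p)*0.000000] = 0.027690
  V(2,2) = exp(-r*dt) * [p*0.000000 + (1-p)*0.000000] = 0.000000
  V(1,0) = exp(-r*dt) * [p*0.307307 + (1-p)*0.027690] = 0.165367
  V(1,1) = exp(-r*dt) * [p*0.027690 + (1-p)*0.000000] = 0.013635
  V(0,0) = exp(-r*dt) * [p*0.165367 + (1-p)*0.013635] = 0.088345

Answer: Price = V(0,0) = 0.0883


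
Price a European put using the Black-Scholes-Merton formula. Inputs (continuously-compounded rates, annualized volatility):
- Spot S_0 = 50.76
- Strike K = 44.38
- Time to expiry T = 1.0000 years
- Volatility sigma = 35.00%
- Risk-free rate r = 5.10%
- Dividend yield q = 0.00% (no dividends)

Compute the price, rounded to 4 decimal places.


Answer: Price = 3.0341

Derivation:
d1 = (ln(S/K) + (r - q + 0.5*sigma^2) * T) / (sigma * sqrt(T)) = 0.70448493
d2 = d1 - sigma * sqrt(T) = 0.35448493
exp(-rT) = 0.95027867; exp(-qT) = 1.00000000
P = K * exp(-rT) * N(-d2) - S_0 * exp(-qT) * N(-d1)
N(-d1) = 0.24056542; N(-d2) = 0.36148775
P = 44.3800 * 0.95027867 * 0.36148775 - 50.7600 * 1.00000000 * 0.24056542 = 3.0341


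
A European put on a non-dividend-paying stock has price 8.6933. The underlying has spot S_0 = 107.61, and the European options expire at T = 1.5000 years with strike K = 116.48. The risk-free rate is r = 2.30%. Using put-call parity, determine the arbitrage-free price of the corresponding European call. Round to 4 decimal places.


Answer: Call price = 3.7733

Derivation:
Put-call parity: C - P = S_0 * exp(-qT) - K * exp(-rT).
S_0 * exp(-qT) = 107.6100 * 1.00000000 = 107.61000000
K * exp(-rT) = 116.4800 * 0.96608834 = 112.52996981
C = P + S*exp(-qT) - K*exp(-rT)
C = 8.6933 + 107.61000000 - 112.52996981 = 3.7733


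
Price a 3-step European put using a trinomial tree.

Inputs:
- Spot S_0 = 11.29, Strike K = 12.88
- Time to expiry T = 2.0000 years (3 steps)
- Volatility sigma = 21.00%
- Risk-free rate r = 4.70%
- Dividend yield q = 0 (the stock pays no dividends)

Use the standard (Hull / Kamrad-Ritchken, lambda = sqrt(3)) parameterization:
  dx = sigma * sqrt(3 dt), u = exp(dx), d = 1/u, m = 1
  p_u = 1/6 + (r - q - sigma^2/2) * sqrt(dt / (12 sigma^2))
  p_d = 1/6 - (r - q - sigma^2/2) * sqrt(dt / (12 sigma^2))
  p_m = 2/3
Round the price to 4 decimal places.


dt = T/N = 0.666667; dx = sigma*sqrt(3*dt) = 0.296985
u = exp(dx) = 1.345795; d = 1/u = 0.743055
p_u = 0.194670, p_m = 0.666667, p_d = 0.138663
Discount per step: exp(-r*dt) = 0.969152
Stock lattice S(k, j) with j the centered position index:
  k=0: S(0,+0) = 11.2900
  k=1: S(1,-1) = 8.3891; S(1,+0) = 11.2900; S(1,+1) = 15.1940
  k=2: S(2,-2) = 6.2336; S(2,-1) = 8.3891; S(2,+0) = 11.2900; S(2,+1) = 15.1940; S(2,+2) = 20.4480
  k=3: S(3,-3) = 4.6319; S(3,-2) = 6.2336; S(3,-1) = 8.3891; S(3,+0) = 11.2900; S(3,+1) = 15.1940; S(3,+2) = 20.4480; S(3,+3) = 27.5189
Terminal payoffs V(N, j) = max(K - S_T, 0):
  V(3,-3) = 8.248120; V(3,-2) = 6.646439; V(3,-1) = 4.490906; V(3,+0) = 1.590000; V(3,+1) = 0.000000; V(3,+2) = 0.000000; V(3,+3) = 0.000000
Backward induction: V(k, j) = exp(-r*dt) * [p_u * V(k+1, j+1) + p_m * V(k+1, j) + p_d * V(k+1, j-1)]
  V(2,-2) = exp(-r*dt) * [p_u*4.490906 + p_m*6.646439 + p_d*8.248120] = 6.249982
  V(2,-1) = exp(-r*dt) * [p_u*1.590000 + p_m*4.490906 + p_d*6.646439] = 4.094745
  V(2,+0) = exp(-r*dt) * [p_u*0.000000 + p_m*1.590000 + p_d*4.490906] = 1.630815
  V(2,+1) = exp(-r*dt) * [p_u*0.000000 + p_m*0.000000 + p_d*1.590000] = 0.213673
  V(2,+2) = exp(-r*dt) * [p_u*0.000000 + p_m*0.000000 + p_d*0.000000] = 0.000000
  V(1,-1) = exp(-r*dt) * [p_u*1.630815 + p_m*4.094745 + p_d*6.249982] = 3.793207
  V(1,+0) = exp(-r*dt) * [p_u*0.213673 + p_m*1.630815 + p_d*4.094745] = 1.644259
  V(1,+1) = exp(-r*dt) * [p_u*0.000000 + p_m*0.213673 + p_d*1.630815] = 0.357212
  V(0,+0) = exp(-r*dt) * [p_u*0.357212 + p_m*1.644259 + p_d*3.793207] = 1.639505

Answer: Price = V(0,0) = 1.6395


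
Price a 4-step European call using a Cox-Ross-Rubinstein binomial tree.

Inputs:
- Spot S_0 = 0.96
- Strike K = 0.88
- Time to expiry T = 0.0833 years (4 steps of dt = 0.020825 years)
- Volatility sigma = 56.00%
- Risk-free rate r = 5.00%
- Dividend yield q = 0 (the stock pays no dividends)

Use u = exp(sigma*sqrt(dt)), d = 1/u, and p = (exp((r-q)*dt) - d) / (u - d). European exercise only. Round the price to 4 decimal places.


Answer: Price = V(0,0) = 0.1131

Derivation:
dt = T/N = 0.020825
u = exp(sigma*sqrt(dt)) = 1.084168; d = 1/u = 0.922366
p = (exp((r-q)*dt) - d) / (u - d) = 0.486246
Discount per step: exp(-r*dt) = 0.998959
Stock lattice S(k, i) with i counting down-moves:
  k=0: S(0,0) = 0.9600
  k=1: S(1,0) = 1.0408; S(1,1) = 0.8855
  k=2: S(2,0) = 1.1284; S(2,1) = 0.9600; S(2,2) = 0.8167
  k=3: S(3,0) = 1.2234; S(3,1) = 1.0408; S(3,2) = 0.8855; S(3,3) = 0.7533
  k=4: S(4,0) = 1.3263; S(4,1) = 1.1284; S(4,2) = 0.9600; S(4,3) = 0.8167; S(4,4) = 0.6948
Terminal payoffs V(N, i) = max(S_T - K, 0):
  V(4,0) = 0.446348; V(4,1) = 0.248403; V(4,2) = 0.080000; V(4,3) = 0.000000; V(4,4) = 0.000000
Backward induction: V(k, i) = exp(-r*dt) * [p * V(k+1, i) + (1-p) * V(k+1, i+1)].
  V(3,0) = exp(-r*dt) * [p*0.446348 + (1-p)*0.248403] = 0.344295
  V(3,1) = exp(-r*dt) * [p*0.248403 + (1-p)*0.080000] = 0.161717
  V(3,2) = exp(-r*dt) * [p*0.080000 + (1-p)*0.000000] = 0.038859
  V(3,3) = exp(-r*dt) * [p*0.000000 + (1-p)*0.000000] = 0.000000
  V(2,0) = exp(-r*dt) * [p*0.344295 + (1-p)*0.161717] = 0.250234
  V(2,1) = exp(-r*dt) * [p*0.161717 + (1-p)*0.038859] = 0.098496
  V(2,2) = exp(-r*dt) * [p*0.038859 + (1-p)*0.000000] = 0.018876
  V(1,0) = exp(-r*dt) * [p*0.250234 + (1-p)*0.098496] = 0.172099
  V(1,1) = exp(-r*dt) * [p*0.098496 + (1-p)*0.018876] = 0.057531
  V(0,0) = exp(-r*dt) * [p*0.172099 + (1-p)*0.057531] = 0.113121


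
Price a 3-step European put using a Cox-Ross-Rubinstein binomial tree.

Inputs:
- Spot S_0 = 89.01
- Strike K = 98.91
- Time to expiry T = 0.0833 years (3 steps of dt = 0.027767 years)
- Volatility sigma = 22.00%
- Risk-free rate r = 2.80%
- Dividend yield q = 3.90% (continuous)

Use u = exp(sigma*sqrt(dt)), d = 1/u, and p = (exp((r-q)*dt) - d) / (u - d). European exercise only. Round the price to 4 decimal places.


Answer: Price = V(0,0) = 10.0098

Derivation:
dt = T/N = 0.027767
u = exp(sigma*sqrt(dt)) = 1.037340; d = 1/u = 0.964004
p = (exp((r-q)*dt) - d) / (u - d) = 0.486672
Discount per step: exp(-r*dt) = 0.999223
Stock lattice S(k, i) with i counting down-moves:
  k=0: S(0,0) = 89.0100
  k=1: S(1,0) = 92.3336; S(1,1) = 85.8060
  k=2: S(2,0) = 95.7813; S(2,1) = 89.0100; S(2,2) = 82.7174
  k=3: S(3,0) = 99.3577; S(3,1) = 92.3336; S(3,2) = 85.8060; S(3,3) = 79.7400
Terminal payoffs V(N, i) = max(K - S_T, 0):
  V(3,0) = 0.000000; V(3,1) = 6.576405; V(3,2) = 13.103961; V(3,3) = 19.170049
Backward induction: V(k, i) = exp(-r*dt) * [p * V(k+1, i) + (1-p) * V(k+1, i+1)].
  V(2,0) = exp(-r*dt) * [p*0.000000 + (1-p)*6.576405] = 3.373230
  V(2,1) = exp(-r*dt) * [p*6.576405 + (1-p)*13.103961] = 9.919467
  V(2,2) = exp(-r*dt) * [p*13.103961 + (1-p)*19.170049] = 16.205250
  V(1,0) = exp(-r*dt) * [p*3.373230 + (1-p)*9.919467] = 6.728364
  V(1,1) = exp(-r*dt) * [p*9.919467 + (1-p)*16.205250] = 13.135920
  V(0,0) = exp(-r*dt) * [p*6.728364 + (1-p)*13.135920] = 10.009757


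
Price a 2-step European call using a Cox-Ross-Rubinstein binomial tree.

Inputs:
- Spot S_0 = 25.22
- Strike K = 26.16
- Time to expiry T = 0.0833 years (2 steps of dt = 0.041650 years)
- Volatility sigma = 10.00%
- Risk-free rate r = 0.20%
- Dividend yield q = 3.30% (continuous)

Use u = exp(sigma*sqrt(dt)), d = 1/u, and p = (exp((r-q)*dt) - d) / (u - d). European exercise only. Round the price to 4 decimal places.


dt = T/N = 0.041650
u = exp(sigma*sqrt(dt)) = 1.020618; d = 1/u = 0.979799
p = (exp((r-q)*dt) - d) / (u - d) = 0.463288
Discount per step: exp(-r*dt) = 0.999917
Stock lattice S(k, i) with i counting down-moves:
  k=0: S(0,0) = 25.2200
  k=1: S(1,0) = 25.7400; S(1,1) = 24.7105
  k=2: S(2,0) = 26.2707; S(2,1) = 25.2200; S(2,2) = 24.2113
Terminal payoffs V(N, i) = max(S_T - K, 0):
  V(2,0) = 0.110693; V(2,1) = 0.000000; V(2,2) = 0.000000
Backward induction: V(k, i) = exp(-r*dt) * [p * V(k+1, i) + (1-p) * V(k+1, i+1)].
  V(1,0) = exp(-r*dt) * [p*0.110693 + (1-p)*0.000000] = 0.051279
  V(1,1) = exp(-r*dt) * [p*0.000000 + (1-p)*0.000000] = 0.000000
  V(0,0) = exp(-r*dt) * [p*0.051279 + (1-p)*0.000000] = 0.023755

Answer: Price = V(0,0) = 0.0238


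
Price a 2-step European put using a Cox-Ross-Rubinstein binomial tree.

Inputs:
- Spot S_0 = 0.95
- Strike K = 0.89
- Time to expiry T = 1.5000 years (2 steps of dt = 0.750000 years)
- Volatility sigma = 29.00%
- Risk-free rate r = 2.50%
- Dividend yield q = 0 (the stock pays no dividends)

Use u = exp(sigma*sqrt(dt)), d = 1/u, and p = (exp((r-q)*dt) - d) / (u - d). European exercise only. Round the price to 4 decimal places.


dt = T/N = 0.750000
u = exp(sigma*sqrt(dt)) = 1.285500; d = 1/u = 0.777908
p = (exp((r-q)*dt) - d) / (u - d) = 0.474829
Discount per step: exp(-r*dt) = 0.981425
Stock lattice S(k, i) with i counting down-moves:
  k=0: S(0,0) = 0.9500
  k=1: S(1,0) = 1.2212; S(1,1) = 0.7390
  k=2: S(2,0) = 1.5699; S(2,1) = 0.9500; S(2,2) = 0.5749
Terminal payoffs V(N, i) = max(K - S_T, 0):
  V(2,0) = 0.000000; V(2,1) = 0.000000; V(2,2) = 0.315117
Backward induction: V(k, i) = exp(-r*dt) * [p * V(k+1, i) + (1-p) * V(k+1, i+1)].
  V(1,0) = exp(-r*dt) * [p*0.000000 + (1-p)*0.000000] = 0.000000
  V(1,1) = exp(-r*dt) * [p*0.000000 + (1-p)*0.315117] = 0.162416
  V(0,0) = exp(-r*dt) * [p*0.000000 + (1-p)*0.162416] = 0.083712

Answer: Price = V(0,0) = 0.0837


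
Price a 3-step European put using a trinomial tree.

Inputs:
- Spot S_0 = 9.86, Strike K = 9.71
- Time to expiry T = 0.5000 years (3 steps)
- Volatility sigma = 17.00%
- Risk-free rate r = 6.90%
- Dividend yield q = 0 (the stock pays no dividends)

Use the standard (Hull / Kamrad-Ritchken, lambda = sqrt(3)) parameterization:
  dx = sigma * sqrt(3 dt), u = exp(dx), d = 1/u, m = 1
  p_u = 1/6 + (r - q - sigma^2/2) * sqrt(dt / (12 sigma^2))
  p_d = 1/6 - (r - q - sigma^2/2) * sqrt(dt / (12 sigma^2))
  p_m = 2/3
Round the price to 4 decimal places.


Answer: Price = V(0,0) = 0.2386

Derivation:
dt = T/N = 0.166667; dx = sigma*sqrt(3*dt) = 0.120208
u = exp(dx) = 1.127732; d = 1/u = 0.886736
p_u = 0.204483, p_m = 0.666667, p_d = 0.128850
Discount per step: exp(-r*dt) = 0.988566
Stock lattice S(k, j) with j the centered position index:
  k=0: S(0,+0) = 9.8600
  k=1: S(1,-1) = 8.7432; S(1,+0) = 9.8600; S(1,+1) = 11.1194
  k=2: S(2,-2) = 7.7529; S(2,-1) = 8.7432; S(2,+0) = 9.8600; S(2,+1) = 11.1194; S(2,+2) = 12.5397
  k=3: S(3,-3) = 6.8748; S(3,-2) = 7.7529; S(3,-1) = 8.7432; S(3,+0) = 9.8600; S(3,+1) = 11.1194; S(3,+2) = 12.5397; S(3,+3) = 14.1415
Terminal payoffs V(N, j) = max(K - S_T, 0):
  V(3,-3) = 2.835206; V(3,-2) = 1.957078; V(3,-1) = 0.966785; V(3,+0) = 0.000000; V(3,+1) = 0.000000; V(3,+2) = 0.000000; V(3,+3) = 0.000000
Backward induction: V(k, j) = exp(-r*dt) * [p_u * V(k+1, j+1) + p_m * V(k+1, j) + p_d * V(k+1, j-1)]
  V(2,-2) = exp(-r*dt) * [p_u*0.966785 + p_m*1.957078 + p_d*2.835206] = 1.846371
  V(2,-1) = exp(-r*dt) * [p_u*0.000000 + p_m*0.966785 + p_d*1.957078] = 0.886440
  V(2,+0) = exp(-r*dt) * [p_u*0.000000 + p_m*0.000000 + p_d*0.966785] = 0.123146
  V(2,+1) = exp(-r*dt) * [p_u*0.000000 + p_m*0.000000 + p_d*0.000000] = 0.000000
  V(2,+2) = exp(-r*dt) * [p_u*0.000000 + p_m*0.000000 + p_d*0.000000] = 0.000000
  V(1,-1) = exp(-r*dt) * [p_u*0.123146 + p_m*0.886440 + p_d*1.846371] = 0.844282
  V(1,+0) = exp(-r*dt) * [p_u*0.000000 + p_m*0.123146 + p_d*0.886440] = 0.194071
  V(1,+1) = exp(-r*dt) * [p_u*0.000000 + p_m*0.000000 + p_d*0.123146] = 0.015686
  V(0,+0) = exp(-r*dt) * [p_u*0.015686 + p_m*0.194071 + p_d*0.844282] = 0.238614


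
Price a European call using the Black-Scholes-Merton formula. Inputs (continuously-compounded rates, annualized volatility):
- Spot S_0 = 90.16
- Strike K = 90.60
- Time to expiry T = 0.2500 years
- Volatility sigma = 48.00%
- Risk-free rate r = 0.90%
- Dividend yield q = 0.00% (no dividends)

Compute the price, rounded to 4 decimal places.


Answer: Price = 8.5054

Derivation:
d1 = (ln(S/K) + (r - q + 0.5*sigma^2) * T) / (sigma * sqrt(T)) = 0.10909024
d2 = d1 - sigma * sqrt(T) = -0.13090976
exp(-rT) = 0.99775253; exp(-qT) = 1.00000000
C = S_0 * exp(-qT) * N(d1) - K * exp(-rT) * N(d2)
N(d1) = 0.54343454; N(d2) = 0.44792335
C = 90.1600 * 1.00000000 * 0.54343454 - 90.6000 * 0.99775253 * 0.44792335 = 8.5054


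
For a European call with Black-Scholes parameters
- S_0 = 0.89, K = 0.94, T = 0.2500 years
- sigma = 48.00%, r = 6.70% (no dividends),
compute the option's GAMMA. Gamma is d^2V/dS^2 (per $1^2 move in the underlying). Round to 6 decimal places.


d1 = -0.0379517189; d2 = -0.2779517189
phi(d1) = 0.3986550790; exp(-qT) = 1.0000000000; exp(-rT) = 0.9833895013
Gamma = exp(-qT) * phi(d1) / (S * sigma * sqrt(T)) = 1.0000000000 * 0.3986550790 / (0.8900 * 0.4800 * 0.5000000000) = 1.866363

Answer: Gamma = 1.866363


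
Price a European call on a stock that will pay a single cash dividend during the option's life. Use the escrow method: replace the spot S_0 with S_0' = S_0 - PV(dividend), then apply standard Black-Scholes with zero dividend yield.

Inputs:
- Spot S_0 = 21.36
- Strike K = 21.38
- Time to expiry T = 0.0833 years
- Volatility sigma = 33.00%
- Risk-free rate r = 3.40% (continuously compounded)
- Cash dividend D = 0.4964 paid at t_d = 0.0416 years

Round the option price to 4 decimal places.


PV(D) = D * exp(-r * t_d) = 0.4964 * 0.99858660 = 0.49569839
S_0' = S_0 - PV(D) = 21.3600 - 0.49569839 = 20.86430161
d1 = (ln(S_0'/K) + (r + sigma^2/2)*T) / (sigma*sqrt(T)) = -0.17899737
d2 = d1 - sigma*sqrt(T) = -0.27424111
exp(-rT) = 0.99717181
N(d1) = 0.42896988; N(d2) = 0.39194967
C = S_0' * N(d1) - K * exp(-rT) * N(d2) = 20.86430161 * 0.42896988 - 21.3800 * 0.99717181 * 0.39194967 = 0.5940

Answer: Price = 0.5940


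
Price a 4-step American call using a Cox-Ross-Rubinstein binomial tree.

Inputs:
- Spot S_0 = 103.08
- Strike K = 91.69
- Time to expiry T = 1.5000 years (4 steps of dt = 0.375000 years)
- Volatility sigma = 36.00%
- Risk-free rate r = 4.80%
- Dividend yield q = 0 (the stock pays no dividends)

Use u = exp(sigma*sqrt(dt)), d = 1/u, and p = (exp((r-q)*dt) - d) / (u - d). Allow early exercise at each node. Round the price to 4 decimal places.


Answer: Price = V(0,0) = 27.1748

Derivation:
dt = T/N = 0.375000
u = exp(sigma*sqrt(dt)) = 1.246643; d = 1/u = 0.802154
p = (exp((r-q)*dt) - d) / (u - d) = 0.485971
Discount per step: exp(-r*dt) = 0.982161
Stock lattice S(k, i) with i counting down-moves:
  k=0: S(0,0) = 103.0800
  k=1: S(1,0) = 128.5039; S(1,1) = 82.6861
  k=2: S(2,0) = 160.1985; S(2,1) = 103.0800; S(2,2) = 66.3270
  k=3: S(3,0) = 199.7103; S(3,1) = 128.5039; S(3,2) = 82.6861; S(3,3) = 53.2045
  k=4: S(4,0) = 248.9673; S(4,1) = 160.1985; S(4,2) = 103.0800; S(4,3) = 66.3270; S(4,4) = 42.6782
Terminal payoffs V(N, i) = max(S_T - K, 0):
  V(4,0) = 157.277333; V(4,1) = 68.508479; V(4,2) = 11.390000; V(4,3) = 0.000000; V(4,4) = 0.000000
Backward induction: V(k, i) = exp(-r*dt) * [p * V(k+1, i) + (1-p) * V(k+1, i+1)]; then take max(V_cont, immediate exercise) for American.
  V(3,0) = exp(-r*dt) * [p*157.277333 + (1-p)*68.508479] = 109.655915; exercise = 108.020260; V(3,0) = max -> 109.655915
  V(3,1) = exp(-r*dt) * [p*68.508479 + (1-p)*11.390000] = 38.449582; exercise = 36.813927; V(3,1) = max -> 38.449582
  V(3,2) = exp(-r*dt) * [p*11.390000 + (1-p)*0.000000] = 5.436470; exercise = 0.000000; V(3,2) = max -> 5.436470
  V(3,3) = exp(-r*dt) * [p*0.000000 + (1-p)*0.000000] = 0.000000; exercise = 0.000000; V(3,3) = max -> 0.000000
  V(2,0) = exp(-r*dt) * [p*109.655915 + (1-p)*38.449582] = 71.750610; exercise = 68.508479; V(2,0) = max -> 71.750610
  V(2,1) = exp(-r*dt) * [p*38.449582 + (1-p)*5.436470] = 21.096715; exercise = 11.390000; V(2,1) = max -> 21.096715
  V(2,2) = exp(-r*dt) * [p*5.436470 + (1-p)*0.000000] = 2.594839; exercise = 0.000000; V(2,2) = max -> 2.594839
  V(1,0) = exp(-r*dt) * [p*71.750610 + (1-p)*21.096715] = 44.897580; exercise = 36.813927; V(1,0) = max -> 44.897580
  V(1,1) = exp(-r*dt) * [p*21.096715 + (1-p)*2.594839] = 11.379533; exercise = 0.000000; V(1,1) = max -> 11.379533
  V(0,0) = exp(-r*dt) * [p*44.897580 + (1-p)*11.379533] = 27.174767; exercise = 11.390000; V(0,0) = max -> 27.174767


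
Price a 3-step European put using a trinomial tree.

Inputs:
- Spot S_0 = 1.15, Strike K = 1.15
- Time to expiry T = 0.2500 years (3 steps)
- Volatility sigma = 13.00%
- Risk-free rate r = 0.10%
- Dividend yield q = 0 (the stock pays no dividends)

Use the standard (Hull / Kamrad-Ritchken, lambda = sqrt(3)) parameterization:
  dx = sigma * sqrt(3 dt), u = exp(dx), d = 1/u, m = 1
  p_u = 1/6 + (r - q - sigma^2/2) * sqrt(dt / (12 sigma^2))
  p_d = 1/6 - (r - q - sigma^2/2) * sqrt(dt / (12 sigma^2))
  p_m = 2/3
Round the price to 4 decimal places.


dt = T/N = 0.083333; dx = sigma*sqrt(3*dt) = 0.065000
u = exp(dx) = 1.067159; d = 1/u = 0.937067
p_u = 0.161891, p_m = 0.666667, p_d = 0.171442
Discount per step: exp(-r*dt) = 0.999917
Stock lattice S(k, j) with j the centered position index:
  k=0: S(0,+0) = 1.1500
  k=1: S(1,-1) = 1.0776; S(1,+0) = 1.1500; S(1,+1) = 1.2272
  k=2: S(2,-2) = 1.0098; S(2,-1) = 1.0776; S(2,+0) = 1.1500; S(2,+1) = 1.2272; S(2,+2) = 1.3097
  k=3: S(3,-3) = 0.9463; S(3,-2) = 1.0098; S(3,-1) = 1.0776; S(3,+0) = 1.1500; S(3,+1) = 1.2272; S(3,+2) = 1.3097; S(3,+3) = 1.3976
Terminal payoffs V(N, j) = max(K - S_T, 0):
  V(3,-3) = 0.203740; V(3,-2) = 0.140190; V(3,-1) = 0.072372; V(3,+0) = 0.000000; V(3,+1) = 0.000000; V(3,+2) = 0.000000; V(3,+3) = 0.000000
Backward induction: V(k, j) = exp(-r*dt) * [p_u * V(k+1, j+1) + p_m * V(k+1, j) + p_d * V(k+1, j-1)]
  V(2,-2) = exp(-r*dt) * [p_u*0.072372 + p_m*0.140190 + p_d*0.203740] = 0.140095
  V(2,-1) = exp(-r*dt) * [p_u*0.000000 + p_m*0.072372 + p_d*0.140190] = 0.072277
  V(2,+0) = exp(-r*dt) * [p_u*0.000000 + p_m*0.000000 + p_d*0.072372] = 0.012407
  V(2,+1) = exp(-r*dt) * [p_u*0.000000 + p_m*0.000000 + p_d*0.000000] = 0.000000
  V(2,+2) = exp(-r*dt) * [p_u*0.000000 + p_m*0.000000 + p_d*0.000000] = 0.000000
  V(1,-1) = exp(-r*dt) * [p_u*0.012407 + p_m*0.072277 + p_d*0.140095] = 0.074205
  V(1,+0) = exp(-r*dt) * [p_u*0.000000 + p_m*0.012407 + p_d*0.072277] = 0.020661
  V(1,+1) = exp(-r*dt) * [p_u*0.000000 + p_m*0.000000 + p_d*0.012407] = 0.002127
  V(0,+0) = exp(-r*dt) * [p_u*0.002127 + p_m*0.020661 + p_d*0.074205] = 0.026838

Answer: Price = V(0,0) = 0.0268


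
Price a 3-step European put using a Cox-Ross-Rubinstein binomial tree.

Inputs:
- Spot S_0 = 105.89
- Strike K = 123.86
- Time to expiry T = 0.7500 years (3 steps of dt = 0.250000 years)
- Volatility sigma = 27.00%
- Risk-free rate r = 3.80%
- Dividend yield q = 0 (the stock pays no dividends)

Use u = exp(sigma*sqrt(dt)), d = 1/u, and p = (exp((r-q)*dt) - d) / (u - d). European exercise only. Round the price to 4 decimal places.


Answer: Price = V(0,0) = 18.7694

Derivation:
dt = T/N = 0.250000
u = exp(sigma*sqrt(dt)) = 1.144537; d = 1/u = 0.873716
p = (exp((r-q)*dt) - d) / (u - d) = 0.501547
Discount per step: exp(-r*dt) = 0.990545
Stock lattice S(k, i) with i counting down-moves:
  k=0: S(0,0) = 105.8900
  k=1: S(1,0) = 121.1950; S(1,1) = 92.5178
  k=2: S(2,0) = 138.7121; S(2,1) = 105.8900; S(2,2) = 80.8343
  k=3: S(3,0) = 158.7611; S(3,1) = 121.1950; S(3,2) = 92.5178; S(3,3) = 70.6262
Terminal payoffs V(N, i) = max(K - S_T, 0):
  V(3,0) = 0.000000; V(3,1) = 2.665000; V(3,2) = 31.342222; V(3,3) = 53.233825
Backward induction: V(k, i) = exp(-r*dt) * [p * V(k+1, i) + (1-p) * V(k+1, i+1)].
  V(2,0) = exp(-r*dt) * [p*0.000000 + (1-p)*2.665000] = 1.315818
  V(2,1) = exp(-r*dt) * [p*2.665000 + (1-p)*31.342222] = 16.798902
  V(2,2) = exp(-r*dt) * [p*31.342222 + (1-p)*53.233825] = 41.854647
  V(1,0) = exp(-r*dt) * [p*1.315818 + (1-p)*16.798902] = 8.947999
  V(1,1) = exp(-r*dt) * [p*16.798902 + (1-p)*41.854647] = 29.011098
  V(0,0) = exp(-r*dt) * [p*8.947999 + (1-p)*29.011098] = 18.769355


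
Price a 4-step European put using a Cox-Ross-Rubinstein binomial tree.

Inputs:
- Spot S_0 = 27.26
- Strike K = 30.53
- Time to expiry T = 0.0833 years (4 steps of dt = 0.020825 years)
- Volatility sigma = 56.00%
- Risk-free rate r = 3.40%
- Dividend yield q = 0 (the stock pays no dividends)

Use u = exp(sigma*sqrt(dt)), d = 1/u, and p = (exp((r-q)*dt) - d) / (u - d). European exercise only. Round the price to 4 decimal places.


Answer: Price = V(0,0) = 3.9277

Derivation:
dt = T/N = 0.020825
u = exp(sigma*sqrt(dt)) = 1.084168; d = 1/u = 0.922366
p = (exp((r-q)*dt) - d) / (u - d) = 0.484185
Discount per step: exp(-r*dt) = 0.999292
Stock lattice S(k, i) with i counting down-moves:
  k=0: S(0,0) = 27.2600
  k=1: S(1,0) = 29.5544; S(1,1) = 25.1437
  k=2: S(2,0) = 32.0420; S(2,1) = 27.2600; S(2,2) = 23.1917
  k=3: S(3,0) = 34.7389; S(3,1) = 29.5544; S(3,2) = 25.1437; S(3,3) = 21.3912
  k=4: S(4,0) = 37.6628; S(4,1) = 32.0420; S(4,2) = 27.2600; S(4,3) = 23.1917; S(4,4) = 19.7306
Terminal payoffs V(N, i) = max(K - S_T, 0):
  V(4,0) = 0.000000; V(4,1) = 0.000000; V(4,2) = 3.270000; V(4,3) = 7.338295; V(4,4) = 10.799435
Backward induction: V(k, i) = exp(-r*dt) * [p * V(k+1, i) + (1-p) * V(k+1, i+1)].
  V(3,0) = exp(-r*dt) * [p*0.000000 + (1-p)*0.000000] = 0.000000
  V(3,1) = exp(-r*dt) * [p*0.000000 + (1-p)*3.270000] = 1.685520
  V(3,2) = exp(-r*dt) * [p*3.270000 + (1-p)*7.338295] = 5.364686
  V(3,3) = exp(-r*dt) * [p*7.338295 + (1-p)*10.799435] = 9.117144
  V(2,0) = exp(-r*dt) * [p*0.000000 + (1-p)*1.685520] = 0.868801
  V(2,1) = exp(-r*dt) * [p*1.685520 + (1-p)*5.364686] = 3.580752
  V(2,2) = exp(-r*dt) * [p*5.364686 + (1-p)*9.117144] = 7.295092
  V(1,0) = exp(-r*dt) * [p*0.868801 + (1-p)*3.580752] = 2.266060
  V(1,1) = exp(-r*dt) * [p*3.580752 + (1-p)*7.295092] = 5.492772
  V(0,0) = exp(-r*dt) * [p*2.266060 + (1-p)*5.492772] = 3.927663
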